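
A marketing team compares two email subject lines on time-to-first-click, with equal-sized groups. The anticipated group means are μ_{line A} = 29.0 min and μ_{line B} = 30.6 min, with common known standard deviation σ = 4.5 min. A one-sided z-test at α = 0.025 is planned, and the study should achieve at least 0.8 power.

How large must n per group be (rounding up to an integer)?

n = 125 per group

Standardized effect: d = |μ_{line A} − μ_{line B}| / σ = |29.0 − 30.6| / 4.5 = 0.3556
For power 0.8 need Φ(δ − z_{0.025}) = 0.8, so δ = z_{0.025} + z_{0.20} = 1.960 + 0.842 = 2.802.
δ = d·√(n/2) ⇒ n = 2(δ/d)² = 2 × (2.802 / 0.3556)² = 124.17.
Round up to the next whole unit.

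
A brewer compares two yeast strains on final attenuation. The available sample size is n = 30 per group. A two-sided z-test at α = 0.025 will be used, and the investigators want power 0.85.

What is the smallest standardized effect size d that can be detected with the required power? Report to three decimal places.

Need Φ(δ − 2.241) = 0.85, so δ = 2.241 + 1.036 = 3.278.
(The second rejection-region term Φ(−δ − z_{α/2}) is negligible and dropped.)
δ = d·√(n/2) ⇒ d = δ/√(n/2) = 3.278/√(30/2) = 0.8463.

d ≈ 0.846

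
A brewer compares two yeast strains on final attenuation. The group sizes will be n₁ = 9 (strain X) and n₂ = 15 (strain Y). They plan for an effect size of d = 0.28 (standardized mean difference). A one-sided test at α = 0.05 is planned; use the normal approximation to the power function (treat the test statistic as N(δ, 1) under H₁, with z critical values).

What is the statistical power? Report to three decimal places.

Power ≈ 0.163

Noncentrality parameter: δ = d / √(1/n₁ + 1/n₂) = 0.28 / √(1/9 + 1/15) = 0.6641
One-sided α = 0.05 → critical value z_{0.05} = 1.645.
Power = P(Z > 1.645 − δ) = Φ(-0.981) = 0.1634.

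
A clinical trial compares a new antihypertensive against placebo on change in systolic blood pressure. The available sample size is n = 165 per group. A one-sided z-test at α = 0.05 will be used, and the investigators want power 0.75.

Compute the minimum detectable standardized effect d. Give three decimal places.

d ≈ 0.255

Required noncentrality: δ = z_{0.05} + z_{0.25} = 1.645 + 0.674 = 2.319.
δ = d·√(n/2) ⇒ d = δ/√(n/2) = 2.319/√(165/2) = 0.2554.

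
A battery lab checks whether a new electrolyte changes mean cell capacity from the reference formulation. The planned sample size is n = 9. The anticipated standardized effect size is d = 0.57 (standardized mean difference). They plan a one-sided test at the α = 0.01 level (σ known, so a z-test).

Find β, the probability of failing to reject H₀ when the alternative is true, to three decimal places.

β ≈ 0.731

Noncentrality parameter: λ = d·√n = 0.57 × √9 = 1.7100
Critical value for a one-sided test at α = 0.01: z_α = 2.326.
Power = P(Z > 2.326 − λ) = Φ(-0.616) = 0.2688.
Type II error: β = 1 − power = 1 − 0.2688 = 0.7312.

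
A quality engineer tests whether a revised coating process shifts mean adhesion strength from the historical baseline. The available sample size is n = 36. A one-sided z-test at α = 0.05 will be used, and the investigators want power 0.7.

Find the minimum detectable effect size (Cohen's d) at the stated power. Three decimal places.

d ≈ 0.362

Required noncentrality: δ = z_{0.05} + z_{0.30} = 1.645 + 0.524 = 2.169.
δ = d·√n ⇒ d = δ/√n = 2.169/√36 = 0.3615.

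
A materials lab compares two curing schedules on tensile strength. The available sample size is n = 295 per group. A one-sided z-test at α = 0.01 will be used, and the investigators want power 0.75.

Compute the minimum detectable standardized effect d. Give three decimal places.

d ≈ 0.247

Required noncentrality: δ = z_{0.01} + z_{0.25} = 2.326 + 0.674 = 3.001.
δ = d·√(n/2) ⇒ d = δ/√(n/2) = 3.001/√(295/2) = 0.2471.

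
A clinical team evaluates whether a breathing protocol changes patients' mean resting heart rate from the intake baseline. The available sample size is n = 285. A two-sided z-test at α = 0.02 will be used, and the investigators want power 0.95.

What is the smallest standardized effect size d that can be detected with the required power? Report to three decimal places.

Need Φ(δ − 2.326) = 0.95, so δ = 2.326 + 1.645 = 3.971.
(The second rejection-region term Φ(−δ − z_{α/2}) is negligible and dropped.)
δ = d·√n ⇒ d = δ/√n = 3.971/√285 = 0.2352.

d ≈ 0.235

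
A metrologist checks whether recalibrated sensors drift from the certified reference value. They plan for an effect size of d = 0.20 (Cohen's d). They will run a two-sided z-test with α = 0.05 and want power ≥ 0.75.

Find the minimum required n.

n = 174

Set Φ(δ − 1.960) = 0.75; then δ − 1.960 = Φ⁻¹(0.75) = 0.674, giving δ = 2.634.
(The Φ(−δ − z_{α/2}) term is vanishingly small for δ > 0 and is dropped in the standard sample-size formula.)
δ = d·√n ⇒ n = (δ/d)² = (2.634 / 0.20)² = 173.51.
Round up to the next whole unit.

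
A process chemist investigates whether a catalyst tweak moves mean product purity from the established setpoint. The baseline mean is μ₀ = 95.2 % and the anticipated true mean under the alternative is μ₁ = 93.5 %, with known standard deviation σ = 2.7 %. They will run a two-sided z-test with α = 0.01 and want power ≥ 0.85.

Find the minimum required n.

Standardized effect: d = |μ₁ − μ₀| / σ = |93.5 − 95.2| / 2.7 = 0.6296
Set Φ(δ − 2.576) = 0.85; then δ − 2.576 = Φ⁻¹(0.85) = 1.036, giving δ = 3.612.
(Ignoring the negligible lower-tail rejection probability gives the usual closed-form inversion.)
δ = d·√n ⇒ n = (δ/d)² = (3.612 / 0.6296)² = 32.91.
Rounding up, n = 33.

n = 33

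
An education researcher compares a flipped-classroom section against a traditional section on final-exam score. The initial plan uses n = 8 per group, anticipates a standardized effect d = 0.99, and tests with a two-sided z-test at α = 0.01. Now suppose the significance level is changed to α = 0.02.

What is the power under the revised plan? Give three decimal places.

Power ≈ 0.365

δ = d·√(n/2) = 0.99 × √(8/2) = 1.9800 (unchanged). New critical value: z_{0.01} = 2.326.
Revised power = Φ(δ − 2.326) + Φ(−δ − 2.326) = Φ(-0.346) + Φ(-4.306) = 0.3645 + 0.0000 = 0.3645.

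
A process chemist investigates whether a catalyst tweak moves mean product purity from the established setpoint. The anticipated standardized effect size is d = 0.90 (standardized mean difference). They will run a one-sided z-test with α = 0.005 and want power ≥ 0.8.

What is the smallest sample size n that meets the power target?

n = 15

Set Φ(δ − 2.576) = 0.8; then δ − 2.576 = Φ⁻¹(0.8) = 0.842, giving δ = 3.417.
δ = d·√n ⇒ n = (δ/d)² = (3.417 / 0.90)² = 14.42.
Rounding up, n = 15.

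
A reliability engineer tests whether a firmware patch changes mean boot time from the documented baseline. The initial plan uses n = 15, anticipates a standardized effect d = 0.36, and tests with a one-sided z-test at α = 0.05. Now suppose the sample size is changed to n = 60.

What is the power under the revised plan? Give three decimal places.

Power ≈ 0.874

With n = 60: δ = d·√n = 0.36 × √60 = 2.7885. Critical value z_{0.05} = 1.645.
Revised power = P(Z > 1.645 − δ) = Φ(1.144) = 0.8736.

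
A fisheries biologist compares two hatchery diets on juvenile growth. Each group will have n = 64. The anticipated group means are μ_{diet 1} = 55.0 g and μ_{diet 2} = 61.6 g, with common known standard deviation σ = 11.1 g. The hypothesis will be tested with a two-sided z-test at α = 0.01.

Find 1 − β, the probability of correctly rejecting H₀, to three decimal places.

Standardized effect: d = |μ_{diet 1} − μ_{diet 2}| / σ = |55.0 − 61.6| / 11.1 = 0.5946
Noncentrality parameter: δ = d·√(n/2) = 0.5946 × √(64/2) = 3.3635
Critical value for a two-sided test at α = 0.01: z_{α/2} = 2.576.
Power = Φ(δ − 2.576) + Φ(−δ − 2.576) = Φ(0.788) + Φ(-5.939) = 0.7846 + 0.0000 = 0.7846.

Power ≈ 0.785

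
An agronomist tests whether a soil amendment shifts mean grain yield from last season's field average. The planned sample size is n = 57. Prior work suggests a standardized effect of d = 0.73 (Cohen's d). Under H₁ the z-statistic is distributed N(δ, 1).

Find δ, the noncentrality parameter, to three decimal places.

The noncentrality parameter scales effect size by the design's sample-size factor: δ = d·√n = 0.73 × √57 = 5.5114

δ ≈ 5.511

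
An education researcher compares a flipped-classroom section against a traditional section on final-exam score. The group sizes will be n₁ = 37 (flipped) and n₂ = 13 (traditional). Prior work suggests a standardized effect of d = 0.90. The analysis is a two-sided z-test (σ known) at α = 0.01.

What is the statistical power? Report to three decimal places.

Noncentrality parameter: δ = d / √(1/n₁ + 1/n₂) = 0.90 / √(1/37 + 1/13) = 2.7915
Two-sided α = 0.01 → critical value z_{0.005} = 2.576.
Power = Φ(δ − 2.576) + Φ(−δ − 2.576) = Φ(0.216) + Φ(-5.367) = 0.5854 + 0.0000 = 0.5854.

Power ≈ 0.585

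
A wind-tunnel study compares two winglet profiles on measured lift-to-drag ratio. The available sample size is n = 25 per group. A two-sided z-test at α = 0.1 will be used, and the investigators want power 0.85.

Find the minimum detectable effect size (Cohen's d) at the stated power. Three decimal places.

Required noncentrality: δ = z_{0.05} + z_{0.15} = 1.645 + 1.036 = 2.681.
(Lower-tail contribution to power is negligible for δ > 0.)
δ = d·√(n/2) ⇒ d = δ/√(n/2) = 2.681/√(25/2) = 0.7584.

d ≈ 0.758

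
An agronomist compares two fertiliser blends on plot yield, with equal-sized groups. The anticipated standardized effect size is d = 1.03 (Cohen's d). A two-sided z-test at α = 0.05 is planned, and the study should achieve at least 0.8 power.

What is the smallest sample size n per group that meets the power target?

n = 15 per group

For power 0.8 need Φ(δ − z_{0.025}) = 0.8, so δ = z_{0.025} + z_{0.20} = 1.960 + 0.842 = 2.802.
(Ignoring the negligible lower-tail rejection probability gives the usual closed-form inversion.)
δ = d·√(n/2) ⇒ n = 2(δ/d)² = 2 × (2.802 / 1.03)² = 14.80.
Round up to the next whole unit.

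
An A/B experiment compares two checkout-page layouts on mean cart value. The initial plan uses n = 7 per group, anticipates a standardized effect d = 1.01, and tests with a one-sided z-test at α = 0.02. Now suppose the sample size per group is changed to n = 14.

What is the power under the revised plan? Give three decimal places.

Power ≈ 0.732

With n = 14 per group: δ = d·√(n/2) = 1.01 × √(14/2) = 2.6722. Critical value z_{0.02} = 2.054.
Revised power = P(Z > 2.054 − δ) = Φ(0.618) = 0.7319.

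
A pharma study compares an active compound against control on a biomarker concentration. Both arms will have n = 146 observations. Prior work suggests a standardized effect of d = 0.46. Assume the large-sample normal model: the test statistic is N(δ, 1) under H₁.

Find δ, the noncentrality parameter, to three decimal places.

δ ≈ 3.930

The noncentrality parameter scales effect size by the design's sample-size factor: δ = d·√(n/2) = 0.46 × √(146/2) = 3.9302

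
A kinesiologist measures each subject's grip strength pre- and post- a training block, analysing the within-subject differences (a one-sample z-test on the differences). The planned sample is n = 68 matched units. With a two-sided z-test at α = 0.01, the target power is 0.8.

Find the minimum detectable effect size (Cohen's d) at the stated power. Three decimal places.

d ≈ 0.414

Need Φ(δ − 2.576) = 0.8, so δ = 2.576 + 0.842 = 3.417.
(The second rejection-region term Φ(−δ − z_{α/2}) is negligible and dropped.)
δ = d·√n ⇒ d = δ/√n = 3.417/√68 = 0.4144.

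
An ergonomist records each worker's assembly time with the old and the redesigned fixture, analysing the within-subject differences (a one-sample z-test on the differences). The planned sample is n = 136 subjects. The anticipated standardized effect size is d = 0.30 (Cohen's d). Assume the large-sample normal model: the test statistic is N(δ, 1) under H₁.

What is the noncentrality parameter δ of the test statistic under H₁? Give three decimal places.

δ ≈ 3.499

The noncentrality parameter scales effect size by the design's sample-size factor: δ = d·√n = 0.30 × √136 = 3.4986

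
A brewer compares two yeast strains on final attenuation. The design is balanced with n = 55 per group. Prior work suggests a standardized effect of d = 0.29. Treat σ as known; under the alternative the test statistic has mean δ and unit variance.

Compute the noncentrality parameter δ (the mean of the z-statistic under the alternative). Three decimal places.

δ ≈ 1.521

δ = d·√(n/2) = 0.29 × √(55/2) = 1.5208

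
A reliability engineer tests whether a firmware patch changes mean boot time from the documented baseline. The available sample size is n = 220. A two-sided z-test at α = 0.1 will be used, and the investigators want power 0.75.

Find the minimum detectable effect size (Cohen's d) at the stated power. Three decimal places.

d ≈ 0.156

Required noncentrality: δ = z_{0.05} + z_{0.25} = 1.645 + 0.674 = 2.319.
(The second rejection-region term Φ(−δ − z_{α/2}) is negligible and dropped.)
δ = d·√n ⇒ d = δ/√n = 2.319/√220 = 0.1564.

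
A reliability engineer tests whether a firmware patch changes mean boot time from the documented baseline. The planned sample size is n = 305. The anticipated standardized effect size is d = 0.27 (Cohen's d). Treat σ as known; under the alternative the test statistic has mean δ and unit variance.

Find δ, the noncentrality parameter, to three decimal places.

δ ≈ 4.715

The noncentrality parameter scales effect size by the design's sample-size factor: δ = d·√n = 0.27 × √305 = 4.7153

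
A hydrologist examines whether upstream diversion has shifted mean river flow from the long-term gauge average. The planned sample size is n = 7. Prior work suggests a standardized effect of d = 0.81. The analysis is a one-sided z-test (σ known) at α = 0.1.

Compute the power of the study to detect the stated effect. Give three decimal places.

Power ≈ 0.806

Noncentrality parameter: δ = d·√n = 0.81 × √7 = 2.1431
Critical value for a one-sided test at α = 0.1: z_α = 1.282.
Power = Φ(δ − 1.282) = Φ(0.862) = 0.8055.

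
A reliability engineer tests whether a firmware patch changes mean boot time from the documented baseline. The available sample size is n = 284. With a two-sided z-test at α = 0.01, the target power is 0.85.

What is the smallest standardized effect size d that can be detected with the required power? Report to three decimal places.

d ≈ 0.214

Need Φ(δ − 2.576) = 0.85, so δ = 2.576 + 1.036 = 3.612.
(Lower-tail contribution to power is negligible for δ > 0.)
δ = d·√n ⇒ d = δ/√n = 3.612/√284 = 0.2143.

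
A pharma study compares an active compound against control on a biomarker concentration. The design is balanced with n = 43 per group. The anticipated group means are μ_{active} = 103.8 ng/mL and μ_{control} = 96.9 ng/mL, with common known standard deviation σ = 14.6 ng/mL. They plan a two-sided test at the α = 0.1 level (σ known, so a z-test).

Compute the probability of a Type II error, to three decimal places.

Standardized effect: d = |μ_{active} − μ_{control}| / σ = |103.8 − 96.9| / 14.6 = 0.4726
Noncentrality parameter: δ = d·√(n/2) = 0.4726 × √(43/2) = 2.1914
Critical value for a two-sided test at α = 0.1: z_{α/2} = 1.645.
Power = Φ(δ − 1.645) + Φ(−δ − 1.645) = Φ(0.547) + Φ(-3.836) = 0.7076 + 0.0001 = 0.7077.
Type II error: β = 1 − power = 1 − 0.7077 = 0.2923.

β ≈ 0.292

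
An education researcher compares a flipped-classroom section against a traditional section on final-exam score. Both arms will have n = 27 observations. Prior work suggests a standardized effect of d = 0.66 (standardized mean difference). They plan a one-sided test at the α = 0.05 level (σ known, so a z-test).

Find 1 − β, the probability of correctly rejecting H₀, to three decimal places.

Noncentrality parameter: δ = d·√(n/2) = 0.66 × √(27/2) = 2.4250
One-sided α = 0.05 → critical value z_{0.05} = 1.645.
Power = P(Z > 1.645 − δ) = Φ(0.780) = 0.7823.

Power ≈ 0.782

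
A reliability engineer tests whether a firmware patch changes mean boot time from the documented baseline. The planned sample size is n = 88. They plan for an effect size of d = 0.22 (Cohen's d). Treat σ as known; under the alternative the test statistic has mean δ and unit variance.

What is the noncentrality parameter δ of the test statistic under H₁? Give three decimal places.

δ ≈ 2.064

The noncentrality parameter scales effect size by the design's sample-size factor: δ = d·√n = 0.22 × √88 = 2.0638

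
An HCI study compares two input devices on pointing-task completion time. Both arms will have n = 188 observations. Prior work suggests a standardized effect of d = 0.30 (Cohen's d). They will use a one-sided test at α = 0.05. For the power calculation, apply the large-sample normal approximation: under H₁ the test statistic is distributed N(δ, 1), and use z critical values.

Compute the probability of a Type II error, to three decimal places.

Noncentrality parameter: δ = d·√(n/2) = 0.30 × √(188/2) = 2.9086
Critical value for a one-sided test at α = 0.05: z_α = 1.645.
Power = P(Z > 1.645 − δ) = Φ(1.264) = 0.8968.
Type II error: β = 1 − power = 1 − 0.8968 = 0.1032.

β ≈ 0.103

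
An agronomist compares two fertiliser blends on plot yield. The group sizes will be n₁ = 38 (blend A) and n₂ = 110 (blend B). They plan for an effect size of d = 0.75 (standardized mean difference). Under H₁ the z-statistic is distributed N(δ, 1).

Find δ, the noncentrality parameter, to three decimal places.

The noncentrality parameter scales effect size by the design's sample-size factor: δ = d / √(1/n₁ + 1/n₂) = 0.75 / √(1/38 + 1/110) = 3.9858

δ ≈ 3.986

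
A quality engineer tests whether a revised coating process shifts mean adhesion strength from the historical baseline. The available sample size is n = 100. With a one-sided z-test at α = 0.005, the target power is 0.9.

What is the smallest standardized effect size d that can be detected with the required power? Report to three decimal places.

Required noncentrality: δ = z_{0.005} + z_{0.10} = 2.576 + 1.282 = 3.857.
δ = d·√n ⇒ d = δ/√n = 3.857/√100 = 0.3857.

d ≈ 0.386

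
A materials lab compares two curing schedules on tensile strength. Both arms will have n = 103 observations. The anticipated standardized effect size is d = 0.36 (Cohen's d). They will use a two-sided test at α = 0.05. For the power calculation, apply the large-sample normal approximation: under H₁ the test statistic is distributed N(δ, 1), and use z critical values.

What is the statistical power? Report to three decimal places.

Power ≈ 0.734

Noncentrality parameter: δ = d·√(n/2) = 0.36 × √(103/2) = 2.5835
Critical value for a two-sided test at α = 0.05: z_{α/2} = 1.960.
Power = Φ(δ − 1.960) + Φ(−δ − 1.960) = Φ(0.624) + Φ(-4.543) = 0.7335 + 0.0000 = 0.7335.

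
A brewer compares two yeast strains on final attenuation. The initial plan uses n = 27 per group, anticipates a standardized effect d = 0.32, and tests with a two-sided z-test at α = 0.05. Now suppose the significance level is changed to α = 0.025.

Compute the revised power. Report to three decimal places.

Power ≈ 0.144

δ = d·√(n/2) = 0.32 × √(27/2) = 1.1758 (unchanged). New critical value: z_{0.0125} = 2.241.
Revised power = Φ(δ − 2.241) + Φ(−δ − 2.241) = Φ(-1.066) + Φ(-3.417) = 0.1433 + 0.0003 = 0.1436.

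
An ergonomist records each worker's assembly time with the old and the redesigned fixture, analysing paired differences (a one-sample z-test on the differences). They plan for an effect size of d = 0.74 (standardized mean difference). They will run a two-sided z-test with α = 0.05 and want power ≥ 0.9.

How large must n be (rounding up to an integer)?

For power 0.9 need Φ(δ − z_{0.025}) = 0.9, so δ = z_{0.025} + z_{0.10} = 1.960 + 1.282 = 3.242.
(For δ > 0 the lower-tail rejection region contributes negligibly to power, so the one-term inversion is standard.)
δ = d·√n ⇒ n = (δ/d)² = (3.242 / 0.74)² = 19.19.
Round up to the next whole unit.

n = 20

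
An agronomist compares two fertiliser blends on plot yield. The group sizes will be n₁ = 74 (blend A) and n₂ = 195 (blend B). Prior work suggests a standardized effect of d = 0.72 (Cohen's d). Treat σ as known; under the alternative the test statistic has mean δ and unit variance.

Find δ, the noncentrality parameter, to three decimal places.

δ ≈ 5.273

The noncentrality parameter scales effect size by the design's sample-size factor: δ = d / √(1/n₁ + 1/n₂) = 0.72 / √(1/74 + 1/195) = 5.2734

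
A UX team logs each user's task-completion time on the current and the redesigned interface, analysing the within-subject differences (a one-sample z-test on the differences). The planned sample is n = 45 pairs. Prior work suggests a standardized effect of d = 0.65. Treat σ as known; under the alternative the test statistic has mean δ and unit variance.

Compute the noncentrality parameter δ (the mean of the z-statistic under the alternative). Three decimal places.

The noncentrality parameter scales effect size by the design's sample-size factor: δ = d·√n = 0.65 × √45 = 4.3603

δ ≈ 4.360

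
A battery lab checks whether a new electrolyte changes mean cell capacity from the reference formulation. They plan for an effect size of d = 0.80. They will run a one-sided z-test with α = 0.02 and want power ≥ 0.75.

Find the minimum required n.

n = 12

Set Φ(δ − 2.054) = 0.75; then δ − 2.054 = Φ⁻¹(0.75) = 0.674, giving δ = 2.728.
δ = d·√n ⇒ n = (δ/d)² = (2.728 / 0.80)² = 11.63.
Round up to the next whole unit.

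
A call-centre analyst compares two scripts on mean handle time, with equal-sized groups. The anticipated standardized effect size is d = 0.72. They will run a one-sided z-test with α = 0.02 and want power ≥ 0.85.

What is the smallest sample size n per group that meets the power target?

Set Φ(δ − 2.054) = 0.85; then δ − 2.054 = Φ⁻¹(0.85) = 1.036, giving δ = 3.090.
δ = d·√(n/2) ⇒ n = 2(δ/d)² = 2 × (3.090 / 0.72)² = 36.84.
Round up to the next whole unit.

n = 37 per group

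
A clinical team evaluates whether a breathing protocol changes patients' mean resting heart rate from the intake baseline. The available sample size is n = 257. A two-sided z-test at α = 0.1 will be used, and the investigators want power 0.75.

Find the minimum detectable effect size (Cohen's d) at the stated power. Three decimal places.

d ≈ 0.145

Need Φ(δ − 1.645) = 0.75, so δ = 1.645 + 0.674 = 2.319.
(The second rejection-region term Φ(−δ − z_{α/2}) is negligible and dropped.)
δ = d·√n ⇒ d = δ/√n = 2.319/√257 = 0.1447.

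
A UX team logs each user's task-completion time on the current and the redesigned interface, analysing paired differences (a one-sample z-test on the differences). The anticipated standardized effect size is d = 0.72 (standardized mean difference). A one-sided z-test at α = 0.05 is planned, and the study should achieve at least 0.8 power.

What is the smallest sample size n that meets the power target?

n = 12

For power 0.8 need Φ(δ − z_{0.05}) = 0.8, so δ = z_{0.05} + z_{0.20} = 1.645 + 0.842 = 2.486.
δ = d·√n ⇒ n = (δ/d)² = (2.486 / 0.72)² = 11.93.
Round up to the next whole unit.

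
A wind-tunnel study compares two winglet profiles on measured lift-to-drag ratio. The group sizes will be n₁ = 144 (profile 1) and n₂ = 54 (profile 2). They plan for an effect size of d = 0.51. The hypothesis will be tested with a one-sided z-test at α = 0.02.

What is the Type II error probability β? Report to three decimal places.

β ≈ 0.127

Noncentrality parameter: δ = d / √(1/n₁ + 1/n₂) = 0.51 / √(1/144 + 1/54) = 3.1961
One-sided α = 0.02 → critical value z_{0.02} = 2.054.
Power = P(Z > 2.054 − δ) = Φ(1.142) = 0.8733.
Type II error: β = 1 − power = 1 − 0.8733 = 0.1267.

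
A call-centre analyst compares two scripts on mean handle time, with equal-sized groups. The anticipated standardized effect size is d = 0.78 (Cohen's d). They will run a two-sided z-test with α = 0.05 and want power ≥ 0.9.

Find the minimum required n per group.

n = 35 per group

Set Φ(δ − 1.960) = 0.9; then δ − 1.960 = Φ⁻¹(0.9) = 1.282, giving δ = 3.242.
(Ignoring the negligible lower-tail rejection probability gives the usual closed-form inversion.)
δ = d·√(n/2) ⇒ n = 2(δ/d)² = 2 × (3.242 / 0.78)² = 34.54.
Round up to the next whole unit.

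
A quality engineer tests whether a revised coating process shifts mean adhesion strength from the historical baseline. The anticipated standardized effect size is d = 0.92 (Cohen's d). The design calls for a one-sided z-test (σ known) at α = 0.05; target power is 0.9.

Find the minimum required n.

For power 0.9 need Φ(δ − z_{0.05}) = 0.9, so δ = z_{0.05} + z_{0.10} = 1.645 + 1.282 = 2.926.
δ = d·√n ⇒ n = (δ/d)² = (2.926 / 0.92)² = 10.12.
Round up to the next whole unit.

n = 11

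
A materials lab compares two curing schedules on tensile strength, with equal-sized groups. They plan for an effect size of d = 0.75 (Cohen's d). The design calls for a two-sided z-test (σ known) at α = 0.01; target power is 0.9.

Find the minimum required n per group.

n = 53 per group

For power 0.9 need Φ(δ − z_{0.005}) = 0.9, so δ = z_{0.005} + z_{0.10} = 2.576 + 1.282 = 3.857.
(Ignoring the negligible lower-tail rejection probability gives the usual closed-form inversion.)
δ = d·√(n/2) ⇒ n = 2(δ/d)² = 2 × (3.857 / 0.75)² = 52.90.
Rounding up, n = 53 per group.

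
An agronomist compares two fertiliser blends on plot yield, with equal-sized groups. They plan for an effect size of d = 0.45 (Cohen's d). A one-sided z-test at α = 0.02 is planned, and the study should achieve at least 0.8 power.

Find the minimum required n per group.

n = 83 per group

For power 0.8 need Φ(δ − z_{0.02}) = 0.8, so δ = z_{0.02} + z_{0.20} = 2.054 + 0.842 = 2.895.
δ = d·√(n/2) ⇒ n = 2(δ/d)² = 2 × (2.895 / 0.45)² = 82.80.
Rounding up, n = 83 per group.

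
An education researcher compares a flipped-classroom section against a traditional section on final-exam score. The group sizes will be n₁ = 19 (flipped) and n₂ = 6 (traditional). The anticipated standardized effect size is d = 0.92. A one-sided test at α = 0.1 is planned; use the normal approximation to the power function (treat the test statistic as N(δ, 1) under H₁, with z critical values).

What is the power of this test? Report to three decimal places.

Power ≈ 0.753

Noncentrality parameter: δ = d / √(1/n₁ + 1/n₂) = 0.92 / √(1/19 + 1/6) = 1.9646
One-sided α = 0.1 → critical value z_{0.1} = 1.282.
Power = P(Z > 1.282 − δ) = Φ(0.683) = 0.7527.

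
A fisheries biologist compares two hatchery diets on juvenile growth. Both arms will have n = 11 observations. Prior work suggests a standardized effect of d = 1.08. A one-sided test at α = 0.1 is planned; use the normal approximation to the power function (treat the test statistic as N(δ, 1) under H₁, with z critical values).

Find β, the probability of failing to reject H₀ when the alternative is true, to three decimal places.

Noncentrality parameter: δ = d·√(n/2) = 1.08 × √(11/2) = 2.5328
Critical value for a one-sided test at α = 0.1: z_α = 1.282.
Power = P(Z > 1.282 − δ) = Φ(1.251) = 0.8946.
Type II error: β = 1 − power = 1 − 0.8946 = 0.1054.

β ≈ 0.105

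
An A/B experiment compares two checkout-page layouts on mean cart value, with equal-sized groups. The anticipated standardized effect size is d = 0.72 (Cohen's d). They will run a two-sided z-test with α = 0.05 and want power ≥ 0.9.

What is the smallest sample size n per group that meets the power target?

Set Φ(δ − 1.960) = 0.9; then δ − 1.960 = Φ⁻¹(0.9) = 1.282, giving δ = 3.242.
(For δ > 0 the lower-tail rejection region contributes negligibly to power, so the one-term inversion is standard.)
δ = d·√(n/2) ⇒ n = 2(δ/d)² = 2 × (3.242 / 0.72)² = 40.54.
Rounding up, n = 41 per group.

n = 41 per group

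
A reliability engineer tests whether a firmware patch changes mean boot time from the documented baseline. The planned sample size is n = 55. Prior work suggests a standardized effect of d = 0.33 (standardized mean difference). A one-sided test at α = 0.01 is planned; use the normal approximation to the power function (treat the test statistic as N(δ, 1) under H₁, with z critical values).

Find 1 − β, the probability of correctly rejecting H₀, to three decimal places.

Power ≈ 0.548

Noncentrality parameter: δ = d·√n = 0.33 × √55 = 2.4473
One-sided α = 0.01 → critical value z_{0.01} = 2.326.
Power = Φ(δ − 2.326) = Φ(0.121) = 0.5482.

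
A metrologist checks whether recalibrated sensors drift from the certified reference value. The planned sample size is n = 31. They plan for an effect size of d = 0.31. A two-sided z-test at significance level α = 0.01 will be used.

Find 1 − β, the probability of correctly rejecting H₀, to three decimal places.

Noncentrality parameter: δ = d·√n = 0.31 × √31 = 1.7260
Two-sided α = 0.01 → critical value z_{0.005} = 2.576.
Power = Φ(δ − 2.576) + Φ(−δ − 2.576) = Φ(-0.850) + Φ(-4.302) = 0.1977 + 0.0000 = 0.1977.

Power ≈ 0.198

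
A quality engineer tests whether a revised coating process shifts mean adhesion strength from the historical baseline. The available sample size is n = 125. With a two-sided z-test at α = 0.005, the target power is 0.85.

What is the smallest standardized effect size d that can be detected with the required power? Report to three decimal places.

Need Φ(δ − 2.807) = 0.85, so δ = 2.807 + 1.036 = 3.843.
(The second rejection-region term Φ(−δ − z_{α/2}) is negligible and dropped.)
δ = d·√n ⇒ d = δ/√n = 3.843/√125 = 0.3438.

d ≈ 0.344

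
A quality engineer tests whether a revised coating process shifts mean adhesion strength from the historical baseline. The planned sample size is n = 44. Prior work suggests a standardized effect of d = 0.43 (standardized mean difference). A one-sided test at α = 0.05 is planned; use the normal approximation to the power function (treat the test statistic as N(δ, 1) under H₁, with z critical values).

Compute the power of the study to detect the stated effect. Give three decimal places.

Power ≈ 0.886

Noncentrality parameter: δ = d·√n = 0.43 × √44 = 2.8523
One-sided α = 0.05 → critical value z_{0.05} = 1.645.
Power = P(Z > 1.645 − δ) = Φ(1.207) = 0.8864.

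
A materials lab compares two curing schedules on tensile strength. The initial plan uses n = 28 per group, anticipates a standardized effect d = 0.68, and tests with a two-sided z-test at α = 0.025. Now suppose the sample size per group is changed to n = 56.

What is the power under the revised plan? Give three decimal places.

With n = 56 per group: δ = d·√(n/2) = 0.68 × √(56/2) = 3.5982. Critical value z_{0.0125} = 2.241.
Revised power = Φ(δ − 2.241) + Φ(−δ − 2.241) = Φ(1.357) + Φ(-5.840) = 0.9126 + 0.0000 = 0.9126.

Power ≈ 0.913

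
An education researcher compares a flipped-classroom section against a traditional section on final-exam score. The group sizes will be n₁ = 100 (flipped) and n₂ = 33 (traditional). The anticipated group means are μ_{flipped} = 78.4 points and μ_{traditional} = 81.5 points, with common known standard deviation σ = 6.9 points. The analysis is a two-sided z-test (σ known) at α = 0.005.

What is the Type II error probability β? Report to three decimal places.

β ≈ 0.715

Standardized effect: d = |μ_{flipped} − μ_{traditional}| / σ = |78.4 − 81.5| / 6.9 = 0.4493
Noncentrality parameter: δ = d / √(1/n₁ + 1/n₂) = 0.4493 / √(1/100 + 1/33) = 2.2379
Two-sided α = 0.005 → critical value z_{0.0025} = 2.807.
Power = Φ(δ − 2.807) + Φ(−δ − 2.807) = Φ(-0.569) + Φ(-5.045) = 0.2846 + 0.0000 = 0.2846.
Type II error: β = 1 − power = 1 − 0.2846 = 0.7154.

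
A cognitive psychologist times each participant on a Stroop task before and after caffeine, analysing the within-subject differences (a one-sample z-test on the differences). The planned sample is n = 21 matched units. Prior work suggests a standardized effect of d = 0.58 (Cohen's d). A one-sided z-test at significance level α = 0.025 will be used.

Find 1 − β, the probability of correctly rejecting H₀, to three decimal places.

Noncentrality parameter: δ = d·√n = 0.58 × √21 = 2.6579
One-sided α = 0.025 → critical value z_{0.025} = 1.960.
Power = Φ(δ − 1.960) = Φ(0.698) = 0.7574.

Power ≈ 0.757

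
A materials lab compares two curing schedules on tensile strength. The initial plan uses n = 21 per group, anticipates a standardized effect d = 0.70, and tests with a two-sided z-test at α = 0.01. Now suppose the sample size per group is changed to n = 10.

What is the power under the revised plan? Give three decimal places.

With n = 10 per group: δ = d·√(n/2) = 0.70 × √(10/2) = 1.5652. Critical value z_{0.005} = 2.576.
Revised power = Φ(δ − 2.576) + Φ(−δ − 2.576) = Φ(-1.011) + Φ(-4.141) = 0.1561 + 0.0000 = 0.1561.

Power ≈ 0.156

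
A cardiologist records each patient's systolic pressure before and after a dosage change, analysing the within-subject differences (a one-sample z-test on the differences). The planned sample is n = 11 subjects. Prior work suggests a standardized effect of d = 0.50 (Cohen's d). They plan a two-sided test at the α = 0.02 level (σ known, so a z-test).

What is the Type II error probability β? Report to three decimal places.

β ≈ 0.748

Noncentrality parameter: δ = d·√n = 0.50 × √11 = 1.6583
Critical value for a two-sided test at α = 0.02: z_{α/2} = 2.326.
Power = Φ(δ − 2.326) + Φ(−δ − 2.326) = Φ(-0.668) + Φ(-3.985) = 0.2521 + 0.0000 = 0.2521.
Type II error: β = 1 − power = 1 − 0.2521 = 0.7479.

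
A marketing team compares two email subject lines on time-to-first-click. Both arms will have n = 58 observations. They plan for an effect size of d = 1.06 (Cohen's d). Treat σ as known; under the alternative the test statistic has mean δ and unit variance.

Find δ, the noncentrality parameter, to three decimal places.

δ ≈ 5.708

δ = d·√(n/2) = 1.06 × √(58/2) = 5.7083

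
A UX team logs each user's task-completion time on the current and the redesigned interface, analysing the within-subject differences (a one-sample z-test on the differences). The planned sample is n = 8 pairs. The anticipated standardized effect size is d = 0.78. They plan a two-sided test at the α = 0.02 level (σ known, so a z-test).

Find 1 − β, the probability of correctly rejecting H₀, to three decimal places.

Noncentrality parameter: δ = d·√n = 0.78 × √8 = 2.2062
Critical value for a two-sided test at α = 0.02: z_{α/2} = 2.326.
Power = Φ(δ − 2.326) + Φ(−δ − 2.326) = Φ(-0.120) + Φ(-4.533) = 0.4522 + 0.0000 = 0.4522.

Power ≈ 0.452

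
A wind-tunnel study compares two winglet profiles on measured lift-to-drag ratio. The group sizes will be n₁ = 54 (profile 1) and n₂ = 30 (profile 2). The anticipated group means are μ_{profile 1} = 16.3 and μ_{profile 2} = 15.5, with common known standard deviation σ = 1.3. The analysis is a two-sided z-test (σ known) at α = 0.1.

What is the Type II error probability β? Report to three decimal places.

β ≈ 0.145

Standardized effect: d = |μ_{profile 1} − μ_{profile 2}| / σ = |16.3 − 15.5| / 1.3 = 0.6154
Noncentrality parameter: δ = d / √(1/n₁ + 1/n₂) = 0.6154 / √(1/54 + 1/30) = 2.7025
Critical value for a two-sided test at α = 0.1: z_{α/2} = 1.645.
Power = Φ(δ − 1.645) + Φ(−δ − 1.645) = Φ(1.058) + Φ(-4.347) = 0.8549 + 0.0000 = 0.8549.
Type II error: β = 1 − power = 1 − 0.8549 = 0.1451.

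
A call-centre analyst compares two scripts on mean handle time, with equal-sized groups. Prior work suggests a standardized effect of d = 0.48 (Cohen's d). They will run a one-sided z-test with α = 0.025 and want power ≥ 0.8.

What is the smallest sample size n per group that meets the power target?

n = 69 per group

Set Φ(δ − 1.960) = 0.8; then δ − 1.960 = Φ⁻¹(0.8) = 0.842, giving δ = 2.802.
δ = d·√(n/2) ⇒ n = 2(δ/d)² = 2 × (2.802 / 0.48)² = 68.13.
Round up to the next whole unit.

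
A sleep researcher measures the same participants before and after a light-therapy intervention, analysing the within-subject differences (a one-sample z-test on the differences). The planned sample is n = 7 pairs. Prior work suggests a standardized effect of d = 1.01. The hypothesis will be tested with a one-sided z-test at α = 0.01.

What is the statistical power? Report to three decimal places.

Power ≈ 0.635

Noncentrality parameter: δ = d·√n = 1.01 × √7 = 2.6722
Critical value for a one-sided test at α = 0.01: z_α = 2.326.
Power = P(Z > 2.326 − δ) = Φ(0.346) = 0.6353.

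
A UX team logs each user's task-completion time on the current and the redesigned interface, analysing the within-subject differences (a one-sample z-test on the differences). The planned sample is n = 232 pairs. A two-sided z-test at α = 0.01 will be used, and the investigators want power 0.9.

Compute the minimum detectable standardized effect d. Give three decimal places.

Required noncentrality: δ = z_{0.005} + z_{0.10} = 2.576 + 1.282 = 3.857.
(Lower-tail contribution to power is negligible for δ > 0.)
δ = d·√n ⇒ d = δ/√n = 3.857/√232 = 0.2532.

d ≈ 0.253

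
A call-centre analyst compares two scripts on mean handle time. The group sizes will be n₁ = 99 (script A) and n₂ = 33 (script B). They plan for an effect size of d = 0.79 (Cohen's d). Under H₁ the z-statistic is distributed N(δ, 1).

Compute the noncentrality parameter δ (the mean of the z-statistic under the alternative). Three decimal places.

The noncentrality parameter scales effect size by the design's sample-size factor: δ = d / √(1/n₁ + 1/n₂) = 0.79 / √(1/99 + 1/33) = 3.9302

δ ≈ 3.930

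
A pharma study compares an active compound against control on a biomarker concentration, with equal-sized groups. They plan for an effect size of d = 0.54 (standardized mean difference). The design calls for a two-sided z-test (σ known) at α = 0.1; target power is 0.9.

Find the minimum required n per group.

n = 59 per group

Set Φ(δ − 1.645) = 0.9; then δ − 1.645 = Φ⁻¹(0.9) = 1.282, giving δ = 2.926.
(The Φ(−δ − z_{α/2}) term is vanishingly small for δ > 0 and is dropped in the standard sample-size formula.)
δ = d·√(n/2) ⇒ n = 2(δ/d)² = 2 × (2.926 / 0.54)² = 58.74.
Rounding up, n = 59 per group.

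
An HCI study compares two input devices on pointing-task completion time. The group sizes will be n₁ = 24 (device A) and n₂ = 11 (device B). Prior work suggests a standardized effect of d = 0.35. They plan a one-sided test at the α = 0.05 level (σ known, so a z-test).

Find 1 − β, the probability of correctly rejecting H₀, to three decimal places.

Power ≈ 0.247

Noncentrality parameter: δ = d / √(1/n₁ + 1/n₂) = 0.35 / √(1/24 + 1/11) = 0.9612
One-sided α = 0.05 → critical value z_{0.05} = 1.645.
Power = P(Z > 1.645 − δ) = Φ(-0.684) = 0.2471.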